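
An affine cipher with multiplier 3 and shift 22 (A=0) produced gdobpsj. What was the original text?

mlgtpqn

The inverse of 3 mod 26 is 9, since 3·9=27≡1. Apply D(y)=9·(y−22) mod 26:
g(6): 9·(6−22)=-144≡12 → m
d(3): 9·(3−22)=-171≡11 → l
o(14): 9·(14−22)=-72≡6 → g
b(1): 9·(1−22)=-189≡19 → t
p(15): 9·(15−22)=-63≡15 → p
s(18): 9·(18−22)=-36≡16 → q
j(9): 9·(9−22)=-117≡13 → n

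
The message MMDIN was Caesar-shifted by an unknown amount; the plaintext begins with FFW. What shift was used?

7

From the crib: M(12)−F(5)=7, so the shift is 7.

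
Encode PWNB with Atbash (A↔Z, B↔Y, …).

KDMY

P(15) → K(10)
W(22) → D(3)
N(13) → M(12)
B(1) → Y(24)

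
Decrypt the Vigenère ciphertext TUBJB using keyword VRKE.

YDRFG

Repeat the key across the ciphertext: VRKEV
T(19)−V(21): -2≡24 → Y
U(20)−R(17): 3 → D
B(1)−K(10): -9≡17 → R
J(9)−E(4): 5 → F
B(1)−V(21): -20≡6 → G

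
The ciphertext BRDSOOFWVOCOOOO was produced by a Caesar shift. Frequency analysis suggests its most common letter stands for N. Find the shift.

1

The most frequent ciphertext letter is O (appears 7 times).
O is position 14; N is position 13.
Shift = 1.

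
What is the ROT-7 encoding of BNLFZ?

B(1): 1+7=8 → I
N(13): 13+7=20 → U
L(11): 11+7=18 → S
F(5): 5+7=12 → M
Z(25): 25+7=32≡6 → G

IUSMG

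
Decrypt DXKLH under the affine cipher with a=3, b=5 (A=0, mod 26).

The inverse of 3 mod 26 is 9, since 3·9=27≡1. Apply D(y)=9·(y−5) mod 26:
D(3): 9·(3−5)=-18≡8 → I
X(23): 9·(23−5)=162≡6 → G
K(10): 9·(10−5)=45≡19 → T
L(11): 9·(11−5)=54≡2 → C
H(7): 9·(7−5)=18 → S

IGTCS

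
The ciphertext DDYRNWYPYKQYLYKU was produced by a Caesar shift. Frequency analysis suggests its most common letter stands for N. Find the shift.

The most frequent ciphertext letter is Y (appears 5 times).
Y is position 24; N is position 13.
Shift = 11.

11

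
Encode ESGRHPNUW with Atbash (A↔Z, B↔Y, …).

VHTISKMFD

E(4) → V(21)
S(18) → H(7)
G(6) → T(19)
R(17) → I(8)
H(7) → S(18)
P(15) → K(10)
N(13) → M(12)
U(20) → F(5)
W(22) → D(3)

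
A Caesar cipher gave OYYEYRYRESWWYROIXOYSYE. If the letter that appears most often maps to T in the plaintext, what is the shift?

The most frequent ciphertext letter is Y (appears 7 times).
Y is position 24; T is position 19.
Shift = 5.

5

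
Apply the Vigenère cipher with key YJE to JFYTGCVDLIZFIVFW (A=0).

Repeat the key across the message: YJEYJEYJEYJEYJEY
J(9)+Y(24): 33≡7 → H
F(5)+J(9): 14 → O
Y(24)+E(4): 28≡2 → C
T(19)+Y(24): 43≡17 → R
G(6)+J(9): 15 → P
C(2)+E(4): 6 → G
V(21)+Y(24): 45≡19 → T
D(3)+J(9): 12 → M
L(11)+E(4): 15 → P
I(8)+Y(24): 32≡6 → G
Z(25)+J(9): 34≡8 → I
F(5)+E(4): 9 → J
I(8)+Y(24): 32≡6 → G
V(21)+J(9): 30≡4 → E
F(5)+E(4): 9 → J
W(22)+Y(24): 46≡20 → U

HOCRPGTMPGIJGEJU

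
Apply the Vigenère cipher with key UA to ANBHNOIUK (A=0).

UNVHHOCUE

Repeat the key across the message: UAUAUAUAU
A(0)+U(20): 20 → U
N(13)+A(0): 13 → N
B(1)+U(20): 21 → V
H(7)+A(0): 7 → H
N(13)+U(20): 33≡7 → H
O(14)+A(0): 14 → O
I(8)+U(20): 28≡2 → C
U(20)+A(0): 20 → U
K(10)+U(20): 30≡4 → E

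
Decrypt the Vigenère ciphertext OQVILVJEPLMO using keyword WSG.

SYPMTPNMJPUI

Repeat the key across the ciphertext: WSGWSGWSGWSG
O(14)−W(22): -8≡18 → S
Q(16)−S(18): -2≡24 → Y
V(21)−G(6): 15 → P
I(8)−W(22): -14≡12 → M
L(11)−S(18): -7≡19 → T
V(21)−G(6): 15 → P
J(9)−W(22): -13≡13 → N
E(4)−S(18): -14≡12 → M
P(15)−G(6): 9 → J
L(11)−W(22): -11≡15 → P
M(12)−S(18): -6≡20 → U
O(14)−G(6): 8 → I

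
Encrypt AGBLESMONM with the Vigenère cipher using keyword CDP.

Repeat the key across the message: CDPCDPCDPC
A(0)+C(2): 2 → C
G(6)+D(3): 9 → J
B(1)+P(15): 16 → Q
L(11)+C(2): 13 → N
E(4)+D(3): 7 → H
S(18)+P(15): 33≡7 → H
M(12)+C(2): 14 → O
O(14)+D(3): 17 → R
N(13)+P(15): 28≡2 → C
M(12)+C(2): 14 → O

CJQNHHORCO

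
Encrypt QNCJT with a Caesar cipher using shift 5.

Q(16): 16+5=21 → V
N(13): 13+5=18 → S
C(2): 2+5=7 → H
J(9): 9+5=14 → O
T(19): 19+5=24 → Y

VSHOY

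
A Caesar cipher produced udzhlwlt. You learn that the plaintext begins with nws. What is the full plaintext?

nwsaepem

From the crib: u(20)−n(13)=7, so the shift is 7.
Subtract 7 from each ciphertext letter:
u(20): 20−7=13 → n
d(3): 3−7=-4≡22 → w
z(25): 25−7=18 → s
h(7): 7−7=0 → a
l(11): 11−7=4 → e
w(22): 22−7=15 → p
l(11): 11−7=4 → e
t(19): 19−7=12 → m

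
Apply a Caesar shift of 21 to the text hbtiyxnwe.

h(7): 7+21=28≡2 → c
b(1): 1+21=22 → w
t(19): 19+21=40≡14 → o
i(8): 8+21=29≡3 → d
y(24): 24+21=45≡19 → t
x(23): 23+21=44≡18 → s
n(13): 13+21=34≡8 → i
w(22): 22+21=43≡17 → r
e(4): 4+21=25 → z

cwodtsirz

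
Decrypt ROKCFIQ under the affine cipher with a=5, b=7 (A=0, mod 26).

CRLZKVH

The inverse of 5 mod 26 is 21, since 5·21=105≡1. Apply D(y)=21·(y−7) mod 26:
R(17): 21·(17−7)=210≡2 → C
O(14): 21·(14−7)=147≡17 → R
K(10): 21·(10−7)=63≡11 → L
C(2): 21·(2−7)=-105≡25 → Z
F(5): 21·(5−7)=-42≡10 → K
I(8): 21·(8−7)=21 → V
Q(16): 21·(16−7)=189≡7 → H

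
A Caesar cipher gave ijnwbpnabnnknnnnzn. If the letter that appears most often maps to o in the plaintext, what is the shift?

25

The most frequent ciphertext letter is n (appears 9 times).
n is position 13; o is position 14.
Shift = -1≡25.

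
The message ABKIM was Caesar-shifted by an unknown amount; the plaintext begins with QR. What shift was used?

10

From the crib: A(0)−Q(16)=-16≡10, so the shift is 10.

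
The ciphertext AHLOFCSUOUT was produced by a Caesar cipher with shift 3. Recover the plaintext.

XEILCZPRLRQ

A(0): 0−3=-3≡23 → X
H(7): 7−3=4 → E
L(11): 11−3=8 → I
O(14): 14−3=11 → L
F(5): 5−3=2 → C
C(2): 2−3=-1≡25 → Z
S(18): 18−3=15 → P
U(20): 20−3=17 → R
O(14): 14−3=11 → L
U(20): 20−3=17 → R
T(19): 19−3=16 → Q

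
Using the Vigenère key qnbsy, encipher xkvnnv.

nxwfll

Repeat the key across the message: qnbsyq
x(23)+q(16): 39≡13 → n
k(10)+n(13): 23 → x
v(21)+b(1): 22 → w
n(13)+s(18): 31≡5 → f
n(13)+y(24): 37≡11 → l
v(21)+q(16): 37≡11 → l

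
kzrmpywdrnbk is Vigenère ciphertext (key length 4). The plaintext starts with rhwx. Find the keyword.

Subtract each crib letter from the matching ciphertext letter (mod 26):
k(10)−r(17)=-7≡19 → t
z(25)−h(7)=18 → s
r(17)−w(22)=-5≡21 → v
m(12)−x(23)=-11≡15 → p

tsvp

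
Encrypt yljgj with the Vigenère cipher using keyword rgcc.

Repeat the key across the message: rgccr
y(24)+r(17): 41≡15 → p
l(11)+g(6): 17 → r
j(9)+c(2): 11 → l
g(6)+c(2): 8 → i
j(9)+r(17): 26≡0 → a

prlia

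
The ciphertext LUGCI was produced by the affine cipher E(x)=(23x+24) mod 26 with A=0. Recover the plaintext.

NKGQO

The inverse of 23 mod 26 is 17, since 23·17=391≡1. Apply D(y)=17·(y−24) mod 26:
L(11): 17·(11−24)=-221≡13 → N
U(20): 17·(20−24)=-68≡10 → K
G(6): 17·(6−24)=-306≡6 → G
C(2): 17·(2−24)=-374≡16 → Q
I(8): 17·(8−24)=-272≡14 → O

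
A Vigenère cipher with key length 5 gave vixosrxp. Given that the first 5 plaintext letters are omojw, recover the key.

Subtract each crib letter from the matching ciphertext letter (mod 26):
v(21)−o(14)=7 → h
i(8)−m(12)=-4≡22 → w
x(23)−o(14)=9 → j
o(14)−j(9)=5 → f
s(18)−w(22)=-4≡22 → w

hwjfw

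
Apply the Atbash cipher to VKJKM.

EPQPN

V(21) → E(4)
K(10) → P(15)
J(9) → Q(16)
K(10) → P(15)
M(12) → N(13)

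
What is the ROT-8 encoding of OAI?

WIQ

O(14): 14+8=22 → W
A(0): 0+8=8 → I
I(8): 8+8=16 → Q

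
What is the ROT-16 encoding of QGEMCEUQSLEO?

GWUCSUKGIBUE

Q(16): 16+16=32≡6 → G
G(6): 6+16=22 → W
E(4): 4+16=20 → U
M(12): 12+16=28≡2 → C
C(2): 2+16=18 → S
E(4): 4+16=20 → U
U(20): 20+16=36≡10 → K
Q(16): 16+16=32≡6 → G
S(18): 18+16=34≡8 → I
L(11): 11+16=27≡1 → B
E(4): 4+16=20 → U
O(14): 14+16=30≡4 → E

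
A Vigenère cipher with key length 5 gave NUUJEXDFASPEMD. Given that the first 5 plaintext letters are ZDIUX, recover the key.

Subtract each crib letter from the matching ciphertext letter (mod 26):
N(13)−Z(25)=-12≡14 → O
U(20)−D(3)=17 → R
U(20)−I(8)=12 → M
J(9)−U(20)=-11≡15 → P
E(4)−X(23)=-19≡7 → H

ORMPH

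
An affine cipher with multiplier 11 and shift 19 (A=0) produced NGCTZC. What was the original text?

The inverse of 11 mod 26 is 19, since 11·19=209≡1. Apply D(y)=19·(y−19) mod 26:
N(13): 19·(13−19)=-114≡16 → Q
G(6): 19·(6−19)=-247≡13 → N
C(2): 19·(2−19)=-323≡15 → P
T(19): 19·(19−19)=0 → A
Z(25): 19·(25−19)=114≡10 → K
C(2): 19·(2−19)=-323≡15 → P

QNPAKP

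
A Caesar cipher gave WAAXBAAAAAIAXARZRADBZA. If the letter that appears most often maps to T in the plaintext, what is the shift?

The most frequent ciphertext letter is A (appears 11 times).
A is position 0; T is position 19.
Shift = -19≡7.

7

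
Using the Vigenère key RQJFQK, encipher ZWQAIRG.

Repeat the key across the message: RQJFQKR
Z(25)+R(17): 42≡16 → Q
W(22)+Q(16): 38≡12 → M
Q(16)+J(9): 25 → Z
A(0)+F(5): 5 → F
I(8)+Q(16): 24 → Y
R(17)+K(10): 27≡1 → B
G(6)+R(17): 23 → X

QMZFYBX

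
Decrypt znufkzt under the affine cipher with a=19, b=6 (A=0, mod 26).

The inverse of 19 mod 26 is 11, since 19·11=209≡1. Apply D(y)=11·(y−6) mod 26:
z(25): 11·(25−6)=209≡1 → b
n(13): 11·(13−6)=77≡25 → z
u(20): 11·(20−6)=154≡24 → y
f(5): 11·(5−6)=-11≡15 → p
k(10): 11·(10−6)=44≡18 → s
z(25): 11·(25−6)=209≡1 → b
t(19): 11·(19−6)=143≡13 → n

bzypsbn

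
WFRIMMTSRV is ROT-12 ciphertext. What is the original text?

W(22): 22−12=10 → K
F(5): 5−12=-7≡19 → T
R(17): 17−12=5 → F
I(8): 8−12=-4≡22 → W
M(12): 12−12=0 → A
M(12): 12−12=0 → A
T(19): 19−12=7 → H
S(18): 18−12=6 → G
R(17): 17−12=5 → F
V(21): 21−12=9 → J

KTFWAAHGFJ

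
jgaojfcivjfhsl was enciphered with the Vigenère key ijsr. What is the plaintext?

bxixbwkrnanqkc

Repeat the key across the ciphertext: ijsrijsrijsrij
j(9)−i(8): 1 → b
g(6)−j(9): -3≡23 → x
a(0)−s(18): -18≡8 → i
o(14)−r(17): -3≡23 → x
j(9)−i(8): 1 → b
f(5)−j(9): -4≡22 → w
c(2)−s(18): -16≡10 → k
i(8)−r(17): -9≡17 → r
v(21)−i(8): 13 → n
j(9)−j(9): 0 → a
f(5)−s(18): -13≡13 → n
h(7)−r(17): -10≡16 → q
s(18)−i(8): 10 → k
l(11)−j(9): 2 → c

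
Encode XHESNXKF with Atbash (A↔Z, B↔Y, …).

CSVHMCPU

X(23) → C(2)
H(7) → S(18)
E(4) → V(21)
S(18) → H(7)
N(13) → M(12)
X(23) → C(2)
K(10) → P(15)
F(5) → U(20)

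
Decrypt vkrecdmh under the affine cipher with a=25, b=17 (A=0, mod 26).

whanpofk

The inverse of 25 mod 26 is 25, since 25·25=625≡1. Apply D(y)=25·(y−17) mod 26:
v(21): 25·(21−17)=100≡22 → w
k(10): 25·(10−17)=-175≡7 → h
r(17): 25·(17−17)=0 → a
e(4): 25·(4−17)=-325≡13 → n
c(2): 25·(2−17)=-375≡15 → p
d(3): 25·(3−17)=-350≡14 → o
m(12): 25·(12−17)=-125≡5 → f
h(7): 25·(7−17)=-250≡10 → k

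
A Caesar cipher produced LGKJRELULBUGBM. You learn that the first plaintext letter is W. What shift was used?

From the crib: L(11)−W(22)=-11≡15, so the shift is 15.

15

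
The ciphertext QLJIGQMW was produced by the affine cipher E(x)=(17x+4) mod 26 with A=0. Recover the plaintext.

QFLOUQCY

The inverse of 17 mod 26 is 23, since 17·23=391≡1. Apply D(y)=23·(y−4) mod 26:
Q(16): 23·(16−4)=276≡16 → Q
L(11): 23·(11−4)=161≡5 → F
J(9): 23·(9−4)=115≡11 → L
I(8): 23·(8−4)=92≡14 → O
G(6): 23·(6−4)=46≡20 → U
Q(16): 23·(16−4)=276≡16 → Q
M(12): 23·(12−4)=184≡2 → C
W(22): 23·(22−4)=414≡24 → Y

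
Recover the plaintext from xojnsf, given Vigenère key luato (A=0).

Repeat the key across the ciphertext: luatol
x(23)−l(11): 12 → m
o(14)−u(20): -6≡20 → u
j(9)−a(0): 9 → j
n(13)−t(19): -6≡20 → u
s(18)−o(14): 4 → e
f(5)−l(11): -6≡20 → u

mujueu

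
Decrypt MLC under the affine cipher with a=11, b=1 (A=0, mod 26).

BIT

The inverse of 11 mod 26 is 19, since 11·19=209≡1. Apply D(y)=19·(y−1) mod 26:
M(12): 19·(12−1)=209≡1 → B
L(11): 19·(11−1)=190≡8 → I
C(2): 19·(2−1)=19 → T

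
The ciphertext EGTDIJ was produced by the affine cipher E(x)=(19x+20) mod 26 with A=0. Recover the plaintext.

The inverse of 19 mod 26 is 11, since 19·11=209≡1. Apply D(y)=11·(y−20) mod 26:
E(4): 11·(4−20)=-176≡6 → G
G(6): 11·(6−20)=-154≡2 → C
T(19): 11·(19−20)=-11≡15 → P
D(3): 11·(3−20)=-187≡21 → V
I(8): 11·(8−20)=-132≡24 → Y
J(9): 11·(9−20)=-121≡9 → J

GCPVYJ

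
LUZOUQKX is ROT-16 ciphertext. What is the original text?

VEJYEAUH

L(11): 11−16=-5≡21 → V
U(20): 20−16=4 → E
Z(25): 25−16=9 → J
O(14): 14−16=-2≡24 → Y
U(20): 20−16=4 → E
Q(16): 16−16=0 → A
K(10): 10−16=-6≡20 → U
X(23): 23−16=7 → H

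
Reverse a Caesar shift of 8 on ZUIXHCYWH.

RMAPZUQOZ

Z(25): 25−8=17 → R
U(20): 20−8=12 → M
I(8): 8−8=0 → A
X(23): 23−8=15 → P
H(7): 7−8=-1≡25 → Z
C(2): 2−8=-6≡20 → U
Y(24): 24−8=16 → Q
W(22): 22−8=14 → O
H(7): 7−8=-1≡25 → Z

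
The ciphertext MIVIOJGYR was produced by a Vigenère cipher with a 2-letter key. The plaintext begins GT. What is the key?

GP

Subtract each crib letter from the matching ciphertext letter (mod 26):
M(12)−G(6)=6 → G
I(8)−T(19)=-11≡15 → P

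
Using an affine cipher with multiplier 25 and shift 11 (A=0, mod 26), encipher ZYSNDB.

Z(25): 25·25+11=636≡12 → M
Y(24): 25·24+11=611≡13 → N
S(18): 25·18+11=461≡19 → T
N(13): 25·13+11=336≡24 → Y
D(3): 25·3+11=86≡8 → I
B(1): 25·1+11=36≡10 → K

MNTYIK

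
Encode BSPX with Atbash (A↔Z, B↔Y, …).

YHKC

B(1) → Y(24)
S(18) → H(7)
P(15) → K(10)
X(23) → C(2)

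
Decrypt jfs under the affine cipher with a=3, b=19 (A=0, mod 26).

The inverse of 3 mod 26 is 9, since 3·9=27≡1. Apply D(y)=9·(y−19) mod 26:
j(9): 9·(9−19)=-90≡14 → o
f(5): 9·(5−19)=-126≡4 → e
s(18): 9·(18−19)=-9≡17 → r

oer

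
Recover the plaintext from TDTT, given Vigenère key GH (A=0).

NWNM

Repeat the key across the ciphertext: GHGH
T(19)−G(6): 13 → N
D(3)−H(7): -4≡22 → W
T(19)−G(6): 13 → N
T(19)−H(7): 12 → M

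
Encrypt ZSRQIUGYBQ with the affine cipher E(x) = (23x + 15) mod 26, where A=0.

SNQTRHXVMT

Z(25): 23·25+15=590≡18 → S
S(18): 23·18+15=429≡13 → N
R(17): 23·17+15=406≡16 → Q
Q(16): 23·16+15=383≡19 → T
I(8): 23·8+15=199≡17 → R
U(20): 23·20+15=475≡7 → H
G(6): 23·6+15=153≡23 → X
Y(24): 23·24+15=567≡21 → V
B(1): 23·1+15=38≡12 → M
Q(16): 23·16+15=383≡19 → T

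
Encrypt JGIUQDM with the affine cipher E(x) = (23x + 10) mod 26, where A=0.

JSMCOBA

J(9): 23·9+10=217≡9 → J
G(6): 23·6+10=148≡18 → S
I(8): 23·8+10=194≡12 → M
U(20): 23·20+10=470≡2 → C
Q(16): 23·16+10=378≡14 → O
D(3): 23·3+10=79≡1 → B
M(12): 23·12+10=286≡0 → A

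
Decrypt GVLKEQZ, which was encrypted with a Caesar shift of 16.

QFVUOAJ

G(6): 6−16=-10≡16 → Q
V(21): 21−16=5 → F
L(11): 11−16=-5≡21 → V
K(10): 10−16=-6≡20 → U
E(4): 4−16=-12≡14 → O
Q(16): 16−16=0 → A
Z(25): 25−16=9 → J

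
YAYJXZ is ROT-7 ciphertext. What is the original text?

RTRCQS

Y(24): 24−7=17 → R
A(0): 0−7=-7≡19 → T
Y(24): 24−7=17 → R
J(9): 9−7=2 → C
X(23): 23−7=16 → Q
Z(25): 25−7=18 → S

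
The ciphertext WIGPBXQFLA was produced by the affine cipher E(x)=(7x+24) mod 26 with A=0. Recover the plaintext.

WUQVTLKBNE

The inverse of 7 mod 26 is 15, since 7·15=105≡1. Apply D(y)=15·(y−24) mod 26:
W(22): 15·(22−24)=-30≡22 → W
I(8): 15·(8−24)=-240≡20 → U
G(6): 15·(6−24)=-270≡16 → Q
P(15): 15·(15−24)=-135≡21 → V
B(1): 15·(1−24)=-345≡19 → T
X(23): 15·(23−24)=-15≡11 → L
Q(16): 15·(16−24)=-120≡10 → K
F(5): 15·(5−24)=-285≡1 → B
L(11): 15·(11−24)=-195≡13 → N
A(0): 15·(0−24)=-360≡4 → E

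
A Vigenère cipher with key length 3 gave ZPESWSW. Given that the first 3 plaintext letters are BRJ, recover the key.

Subtract each crib letter from the matching ciphertext letter (mod 26):
Z(25)−B(1)=24 → Y
P(15)−R(17)=-2≡24 → Y
E(4)−J(9)=-5≡21 → V

YYV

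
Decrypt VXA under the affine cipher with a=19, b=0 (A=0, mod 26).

XTA

The inverse of 19 mod 26 is 11, since 19·11=209≡1. Apply D(y)=11·(y−0) mod 26:
V(21): 11·(21−0)=231≡23 → X
X(23): 11·(23−0)=253≡19 → T
A(0): 11·(0−0)=0 → A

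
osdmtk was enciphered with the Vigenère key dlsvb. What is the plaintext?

Repeat the key across the ciphertext: dlsvbd
o(14)−d(3): 11 → l
s(18)−l(11): 7 → h
d(3)−s(18): -15≡11 → l
m(12)−v(21): -9≡17 → r
t(19)−b(1): 18 → s
k(10)−d(3): 7 → h

lhlrsh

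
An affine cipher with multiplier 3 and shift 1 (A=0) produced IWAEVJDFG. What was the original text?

The inverse of 3 mod 26 is 9, since 3·9=27≡1. Apply D(y)=9·(y−1) mod 26:
I(8): 9·(8−1)=63≡11 → L
W(22): 9·(22−1)=189≡7 → H
A(0): 9·(0−1)=-9≡17 → R
E(4): 9·(4−1)=27≡1 → B
V(21): 9·(21−1)=180≡24 → Y
J(9): 9·(9−1)=72≡20 → U
D(3): 9·(3−1)=18 → S
F(5): 9·(5−1)=36≡10 → K
G(6): 9·(6−1)=45≡19 → T

LHRBYUSKT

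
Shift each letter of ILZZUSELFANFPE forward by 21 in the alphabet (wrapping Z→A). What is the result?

DGUUPNZGAVIAKZ

I(8): 8+21=29≡3 → D
L(11): 11+21=32≡6 → G
Z(25): 25+21=46≡20 → U
Z(25): 25+21=46≡20 → U
U(20): 20+21=41≡15 → P
S(18): 18+21=39≡13 → N
E(4): 4+21=25 → Z
L(11): 11+21=32≡6 → G
F(5): 5+21=26≡0 → A
A(0): 0+21=21 → V
N(13): 13+21=34≡8 → I
F(5): 5+21=26≡0 → A
P(15): 15+21=36≡10 → K
E(4): 4+21=25 → Z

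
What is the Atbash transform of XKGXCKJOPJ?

CPTCXPQLKQ

X(23) → C(2)
K(10) → P(15)
G(6) → T(19)
X(23) → C(2)
C(2) → X(23)
K(10) → P(15)
J(9) → Q(16)
O(14) → L(11)
P(15) → K(10)
J(9) → Q(16)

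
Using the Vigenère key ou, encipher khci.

Repeat the key across the message: ouou
k(10)+o(14): 24 → y
h(7)+u(20): 27≡1 → b
c(2)+o(14): 16 → q
i(8)+u(20): 28≡2 → c

ybqc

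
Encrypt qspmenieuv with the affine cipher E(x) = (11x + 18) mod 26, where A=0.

q(16): 11·16+18=194≡12 → m
s(18): 11·18+18=216≡8 → i
p(15): 11·15+18=183≡1 → b
m(12): 11·12+18=150≡20 → u
e(4): 11·4+18=62≡10 → k
n(13): 11·13+18=161≡5 → f
i(8): 11·8+18=106≡2 → c
e(4): 11·4+18=62≡10 → k
u(20): 11·20+18=238≡4 → e
v(21): 11·21+18=249≡15 → p

mibukfckep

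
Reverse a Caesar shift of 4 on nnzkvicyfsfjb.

jjvgreyubobfx

n(13): 13−4=9 → j
n(13): 13−4=9 → j
z(25): 25−4=21 → v
k(10): 10−4=6 → g
v(21): 21−4=17 → r
i(8): 8−4=4 → e
c(2): 2−4=-2≡24 → y
y(24): 24−4=20 → u
f(5): 5−4=1 → b
s(18): 18−4=14 → o
f(5): 5−4=1 → b
j(9): 9−4=5 → f
b(1): 1−4=-3≡23 → x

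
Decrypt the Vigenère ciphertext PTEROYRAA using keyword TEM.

Repeat the key across the ciphertext: TEMTEMTEM
P(15)−T(19): -4≡22 → W
T(19)−E(4): 15 → P
E(4)−M(12): -8≡18 → S
R(17)−T(19): -2≡24 → Y
O(14)−E(4): 10 → K
Y(24)−M(12): 12 → M
R(17)−T(19): -2≡24 → Y
A(0)−E(4): -4≡22 → W
A(0)−M(12): -12≡14 → O

WPSYKMYWO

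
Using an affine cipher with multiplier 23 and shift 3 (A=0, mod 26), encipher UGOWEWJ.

VLNPRPC

U(20): 23·20+3=463≡21 → V
G(6): 23·6+3=141≡11 → L
O(14): 23·14+3=325≡13 → N
W(22): 23·22+3=509≡15 → P
E(4): 23·4+3=95≡17 → R
W(22): 23·22+3=509≡15 → P
J(9): 23·9+3=210≡2 → C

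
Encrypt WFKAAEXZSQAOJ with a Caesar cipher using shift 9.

FOTJJNGIBZJXS

W(22): 22+9=31≡5 → F
F(5): 5+9=14 → O
K(10): 10+9=19 → T
A(0): 0+9=9 → J
A(0): 0+9=9 → J
E(4): 4+9=13 → N
X(23): 23+9=32≡6 → G
Z(25): 25+9=34≡8 → I
S(18): 18+9=27≡1 → B
Q(16): 16+9=25 → Z
A(0): 0+9=9 → J
O(14): 14+9=23 → X
J(9): 9+9=18 → S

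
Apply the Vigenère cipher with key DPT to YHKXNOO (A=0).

Repeat the key across the message: DPTDPTD
Y(24)+D(3): 27≡1 → B
H(7)+P(15): 22 → W
K(10)+T(19): 29≡3 → D
X(23)+D(3): 26≡0 → A
N(13)+P(15): 28≡2 → C
O(14)+T(19): 33≡7 → H
O(14)+D(3): 17 → R

BWDACHR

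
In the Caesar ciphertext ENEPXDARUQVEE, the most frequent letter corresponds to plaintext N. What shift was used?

17

The most frequent ciphertext letter is E (appears 4 times).
E is position 4; N is position 13.
Shift = -9≡17.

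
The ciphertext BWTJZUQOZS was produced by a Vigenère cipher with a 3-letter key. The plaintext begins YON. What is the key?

DIG

Subtract each crib letter from the matching ciphertext letter (mod 26):
B(1)−Y(24)=-23≡3 → D
W(22)−O(14)=8 → I
T(19)−N(13)=6 → G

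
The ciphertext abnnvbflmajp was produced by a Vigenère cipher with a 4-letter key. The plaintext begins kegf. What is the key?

qxhi

Subtract each crib letter from the matching ciphertext letter (mod 26):
a(0)−k(10)=-10≡16 → q
b(1)−e(4)=-3≡23 → x
n(13)−g(6)=7 → h
n(13)−f(5)=8 → i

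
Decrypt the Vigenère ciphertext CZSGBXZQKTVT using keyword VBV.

HYXLACEPPYUY

Repeat the key across the ciphertext: VBVVBVVBVVBV
C(2)−V(21): -19≡7 → H
Z(25)−B(1): 24 → Y
S(18)−V(21): -3≡23 → X
G(6)−V(21): -15≡11 → L
B(1)−B(1): 0 → A
X(23)−V(21): 2 → C
Z(25)−V(21): 4 → E
Q(16)−B(1): 15 → P
K(10)−V(21): -11≡15 → P
T(19)−V(21): -2≡24 → Y
V(21)−B(1): 20 → U
T(19)−V(21): -2≡24 → Y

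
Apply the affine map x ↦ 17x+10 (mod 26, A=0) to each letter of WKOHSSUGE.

UYOZEEMIA

W(22): 17·22+10=384≡20 → U
K(10): 17·10+10=180≡24 → Y
O(14): 17·14+10=248≡14 → O
H(7): 17·7+10=129≡25 → Z
S(18): 17·18+10=316≡4 → E
S(18): 17·18+10=316≡4 → E
U(20): 17·20+10=350≡12 → M
G(6): 17·6+10=112≡8 → I
E(4): 17·4+10=78≡0 → A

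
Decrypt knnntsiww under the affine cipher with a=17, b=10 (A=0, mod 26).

The inverse of 17 mod 26 is 23, since 17·23=391≡1. Apply D(y)=23·(y−10) mod 26:
k(10): 23·(10−10)=0 → a
n(13): 23·(13−10)=69≡17 → r
n(13): 23·(13−10)=69≡17 → r
n(13): 23·(13−10)=69≡17 → r
t(19): 23·(19−10)=207≡25 → z
s(18): 23·(18−10)=184≡2 → c
i(8): 23·(8−10)=-46≡6 → g
w(22): 23·(22−10)=276≡16 → q
w(22): 23·(22−10)=276≡16 → q

arrrzcgqq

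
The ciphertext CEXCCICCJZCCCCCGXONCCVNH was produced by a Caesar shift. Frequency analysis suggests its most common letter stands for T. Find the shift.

9

The most frequent ciphertext letter is C (appears 12 times).
C is position 2; T is position 19.
Shift = -17≡9.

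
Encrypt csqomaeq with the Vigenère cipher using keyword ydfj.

avvxkdjz

Repeat the key across the message: ydfjydfj
c(2)+y(24): 26≡0 → a
s(18)+d(3): 21 → v
q(16)+f(5): 21 → v
o(14)+j(9): 23 → x
m(12)+y(24): 36≡10 → k
a(0)+d(3): 3 → d
e(4)+f(5): 9 → j
q(16)+j(9): 25 → z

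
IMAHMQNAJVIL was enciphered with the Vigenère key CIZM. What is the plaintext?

GEBVKIOOHNJZ

Repeat the key across the ciphertext: CIZMCIZMCIZM
I(8)−C(2): 6 → G
M(12)−I(8): 4 → E
A(0)−Z(25): -25≡1 → B
H(7)−M(12): -5≡21 → V
M(12)−C(2): 10 → K
Q(16)−I(8): 8 → I
N(13)−Z(25): -12≡14 → O
A(0)−M(12): -12≡14 → O
J(9)−C(2): 7 → H
V(21)−I(8): 13 → N
I(8)−Z(25): -17≡9 → J
L(11)−M(12): -1≡25 → Z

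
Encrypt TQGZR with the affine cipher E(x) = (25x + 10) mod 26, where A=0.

RUELT

T(19): 25·19+10=485≡17 → R
Q(16): 25·16+10=410≡20 → U
G(6): 25·6+10=160≡4 → E
Z(25): 25·25+10=635≡11 → L
R(17): 25·17+10=435≡19 → T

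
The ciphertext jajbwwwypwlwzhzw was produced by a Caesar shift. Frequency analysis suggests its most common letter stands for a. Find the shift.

22

The most frequent ciphertext letter is w (appears 6 times).
w is position 22; a is position 0.
Shift = 22.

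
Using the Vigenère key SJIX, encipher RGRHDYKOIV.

Repeat the key across the message: SJIXSJIXSJ
R(17)+S(18): 35≡9 → J
G(6)+J(9): 15 → P
R(17)+I(8): 25 → Z
H(7)+X(23): 30≡4 → E
D(3)+S(18): 21 → V
Y(24)+J(9): 33≡7 → H
K(10)+I(8): 18 → S
O(14)+X(23): 37≡11 → L
I(8)+S(18): 26≡0 → A
V(21)+J(9): 30≡4 → E

JPZEVHSLAE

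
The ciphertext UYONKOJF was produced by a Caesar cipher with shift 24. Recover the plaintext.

U(20): 20−24=-4≡22 → W
Y(24): 24−24=0 → A
O(14): 14−24=-10≡16 → Q
N(13): 13−24=-11≡15 → P
K(10): 10−24=-14≡12 → M
O(14): 14−24=-10≡16 → Q
J(9): 9−24=-15≡11 → L
F(5): 5−24=-19≡7 → H

WAQPMQLH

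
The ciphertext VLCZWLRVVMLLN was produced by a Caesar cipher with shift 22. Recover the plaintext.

ZPGDAPVZZQPPR

V(21): 21−22=-1≡25 → Z
L(11): 11−22=-11≡15 → P
C(2): 2−22=-20≡6 → G
Z(25): 25−22=3 → D
W(22): 22−22=0 → A
L(11): 11−22=-11≡15 → P
R(17): 17−22=-5≡21 → V
V(21): 21−22=-1≡25 → Z
V(21): 21−22=-1≡25 → Z
M(12): 12−22=-10≡16 → Q
L(11): 11−22=-11≡15 → P
L(11): 11−22=-11≡15 → P
N(13): 13−22=-9≡17 → R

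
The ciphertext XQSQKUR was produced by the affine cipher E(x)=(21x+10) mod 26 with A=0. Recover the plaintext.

The inverse of 21 mod 26 is 5, since 21·5=105≡1. Apply D(y)=5·(y−10) mod 26:
X(23): 5·(23−10)=65≡13 → N
Q(16): 5·(16−10)=30≡4 → E
S(18): 5·(18−10)=40≡14 → O
Q(16): 5·(16−10)=30≡4 → E
K(10): 5·(10−10)=0 → A
U(20): 5·(20−10)=50≡24 → Y
R(17): 5·(17−10)=35≡9 → J

NEOEAYJ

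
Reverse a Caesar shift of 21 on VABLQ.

AFGQV

V(21): 21−21=0 → A
A(0): 0−21=-21≡5 → F
B(1): 1−21=-20≡6 → G
L(11): 11−21=-10≡16 → Q
Q(16): 16−21=-5≡21 → V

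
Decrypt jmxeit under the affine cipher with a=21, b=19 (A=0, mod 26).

crudxa

The inverse of 21 mod 26 is 5, since 21·5=105≡1. Apply D(y)=5·(y−19) mod 26:
j(9): 5·(9−19)=-50≡2 → c
m(12): 5·(12−19)=-35≡17 → r
x(23): 5·(23−19)=20 → u
e(4): 5·(4−19)=-75≡3 → d
i(8): 5·(8−19)=-55≡23 → x
t(19): 5·(19−19)=0 → a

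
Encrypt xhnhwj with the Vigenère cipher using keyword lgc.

inpscl

Repeat the key across the message: lgclgc
x(23)+l(11): 34≡8 → i
h(7)+g(6): 13 → n
n(13)+c(2): 15 → p
h(7)+l(11): 18 → s
w(22)+g(6): 28≡2 → c
j(9)+c(2): 11 → l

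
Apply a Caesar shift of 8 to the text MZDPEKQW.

UHLXMSYE

M(12): 12+8=20 → U
Z(25): 25+8=33≡7 → H
D(3): 3+8=11 → L
P(15): 15+8=23 → X
E(4): 4+8=12 → M
K(10): 10+8=18 → S
Q(16): 16+8=24 → Y
W(22): 22+8=30≡4 → E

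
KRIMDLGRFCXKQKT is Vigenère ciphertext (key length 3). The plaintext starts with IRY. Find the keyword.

Subtract each crib letter from the matching ciphertext letter (mod 26):
K(10)−I(8)=2 → C
R(17)−R(17)=0 → A
I(8)−Y(24)=-16≡10 → K

CAK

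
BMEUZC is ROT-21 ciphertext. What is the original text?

B(1): 1−21=-20≡6 → G
M(12): 12−21=-9≡17 → R
E(4): 4−21=-17≡9 → J
U(20): 20−21=-1≡25 → Z
Z(25): 25−21=4 → E
C(2): 2−21=-19≡7 → H

GRJZEH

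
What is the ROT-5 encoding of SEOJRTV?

S(18): 18+5=23 → X
E(4): 4+5=9 → J
O(14): 14+5=19 → T
J(9): 9+5=14 → O
R(17): 17+5=22 → W
T(19): 19+5=24 → Y
V(21): 21+5=26≡0 → A

XJTOWYA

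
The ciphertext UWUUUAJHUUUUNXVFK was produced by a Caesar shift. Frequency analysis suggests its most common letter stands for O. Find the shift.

The most frequent ciphertext letter is U (appears 8 times).
U is position 20; O is position 14.
Shift = 6.

6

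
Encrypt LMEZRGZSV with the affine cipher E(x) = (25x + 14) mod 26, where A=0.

L(11): 25·11+14=289≡3 → D
M(12): 25·12+14=314≡2 → C
E(4): 25·4+14=114≡10 → K
Z(25): 25·25+14=639≡15 → P
R(17): 25·17+14=439≡23 → X
G(6): 25·6+14=164≡8 → I
Z(25): 25·25+14=639≡15 → P
S(18): 25·18+14=464≡22 → W
V(21): 25·21+14=539≡19 → T

DCKPXIPWT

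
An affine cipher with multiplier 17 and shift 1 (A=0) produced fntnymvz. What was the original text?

The inverse of 17 mod 26 is 23, since 17·23=391≡1. Apply D(y)=23·(y−1) mod 26:
f(5): 23·(5−1)=92≡14 → o
n(13): 23·(13−1)=276≡16 → q
t(19): 23·(19−1)=414≡24 → y
n(13): 23·(13−1)=276≡16 → q
y(24): 23·(24−1)=529≡9 → j
m(12): 23·(12−1)=253≡19 → t
v(21): 23·(21−1)=460≡18 → s
z(25): 23·(25−1)=552≡6 → g

oqyqjtsg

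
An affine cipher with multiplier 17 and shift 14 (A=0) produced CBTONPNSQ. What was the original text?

KNLADXDOU

The inverse of 17 mod 26 is 23, since 17·23=391≡1. Apply D(y)=23·(y−14) mod 26:
C(2): 23·(2−14)=-276≡10 → K
B(1): 23·(1−14)=-299≡13 → N
T(19): 23·(19−14)=115≡11 → L
O(14): 23·(14−14)=0 → A
N(13): 23·(13−14)=-23≡3 → D
P(15): 23·(15−14)=23 → X
N(13): 23·(13−14)=-23≡3 → D
S(18): 23·(18−14)=92≡14 → O
Q(16): 23·(16−14)=46≡20 → U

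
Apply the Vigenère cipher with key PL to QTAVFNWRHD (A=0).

FEPGUYLCWO

Repeat the key across the message: PLPLPLPLPL
Q(16)+P(15): 31≡5 → F
T(19)+L(11): 30≡4 → E
A(0)+P(15): 15 → P
V(21)+L(11): 32≡6 → G
F(5)+P(15): 20 → U
N(13)+L(11): 24 → Y
W(22)+P(15): 37≡11 → L
R(17)+L(11): 28≡2 → C
H(7)+P(15): 22 → W
D(3)+L(11): 14 → O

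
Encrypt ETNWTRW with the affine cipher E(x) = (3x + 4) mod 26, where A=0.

E(4): 3·4+4=16 → Q
T(19): 3·19+4=61≡9 → J
N(13): 3·13+4=43≡17 → R
W(22): 3·22+4=70≡18 → S
T(19): 3·19+4=61≡9 → J
R(17): 3·17+4=55≡3 → D
W(22): 3·22+4=70≡18 → S

QJRSJDS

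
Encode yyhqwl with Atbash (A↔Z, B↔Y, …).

bbsjdo

y(24) → b(1)
y(24) → b(1)
h(7) → s(18)
q(16) → j(9)
w(22) → d(3)
l(11) → o(14)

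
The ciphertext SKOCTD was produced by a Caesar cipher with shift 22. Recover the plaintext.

WOSGXH

S(18): 18−22=-4≡22 → W
K(10): 10−22=-12≡14 → O
O(14): 14−22=-8≡18 → S
C(2): 2−22=-20≡6 → G
T(19): 19−22=-3≡23 → X
D(3): 3−22=-19≡7 → H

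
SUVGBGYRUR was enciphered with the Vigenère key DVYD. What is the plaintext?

Repeat the key across the ciphertext: DVYDDVYDDV
S(18)−D(3): 15 → P
U(20)−V(21): -1≡25 → Z
V(21)−Y(24): -3≡23 → X
G(6)−D(3): 3 → D
B(1)−D(3): -2≡24 → Y
G(6)−V(21): -15≡11 → L
Y(24)−Y(24): 0 → A
R(17)−D(3): 14 → O
U(20)−D(3): 17 → R
R(17)−V(21): -4≡22 → W

PZXDYLAORW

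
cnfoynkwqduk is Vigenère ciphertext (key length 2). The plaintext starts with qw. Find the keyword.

mr

Subtract each crib letter from the matching ciphertext letter (mod 26):
c(2)−q(16)=-14≡12 → m
n(13)−w(22)=-9≡17 → r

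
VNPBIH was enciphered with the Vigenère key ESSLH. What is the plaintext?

RVXQBD

Repeat the key across the ciphertext: ESSLHE
V(21)−E(4): 17 → R
N(13)−S(18): -5≡21 → V
P(15)−S(18): -3≡23 → X
B(1)−L(11): -10≡16 → Q
I(8)−H(7): 1 → B
H(7)−E(4): 3 → D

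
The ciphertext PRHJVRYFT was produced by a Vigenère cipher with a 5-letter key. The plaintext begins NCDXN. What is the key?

CPEMI

Subtract each crib letter from the matching ciphertext letter (mod 26):
P(15)−N(13)=2 → C
R(17)−C(2)=15 → P
H(7)−D(3)=4 → E
J(9)−X(23)=-14≡12 → M
V(21)−N(13)=8 → I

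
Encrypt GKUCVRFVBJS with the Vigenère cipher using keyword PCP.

VMJRXGUXQYU

Repeat the key across the message: PCPPCPPCPPC
G(6)+P(15): 21 → V
K(10)+C(2): 12 → M
U(20)+P(15): 35≡9 → J
C(2)+P(15): 17 → R
V(21)+C(2): 23 → X
R(17)+P(15): 32≡6 → G
F(5)+P(15): 20 → U
V(21)+C(2): 23 → X
B(1)+P(15): 16 → Q
J(9)+P(15): 24 → Y
S(18)+C(2): 20 → U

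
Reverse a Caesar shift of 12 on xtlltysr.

lhzzhmgf

x(23): 23−12=11 → l
t(19): 19−12=7 → h
l(11): 11−12=-1≡25 → z
l(11): 11−12=-1≡25 → z
t(19): 19−12=7 → h
y(24): 24−12=12 → m
s(18): 18−12=6 → g
r(17): 17−12=5 → f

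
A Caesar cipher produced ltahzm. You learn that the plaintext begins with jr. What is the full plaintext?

jryfxk

From the crib: l(11)−j(9)=2, so the shift is 2.
Subtract 2 from each ciphertext letter:
l(11): 11−2=9 → j
t(19): 19−2=17 → r
a(0): 0−2=-2≡24 → y
h(7): 7−2=5 → f
z(25): 25−2=23 → x
m(12): 12−2=10 → k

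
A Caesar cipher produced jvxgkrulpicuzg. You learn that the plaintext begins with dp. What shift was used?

6

From the crib: j(9)−d(3)=6, so the shift is 6.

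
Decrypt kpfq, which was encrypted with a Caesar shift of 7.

k(10): 10−7=3 → d
p(15): 15−7=8 → i
f(5): 5−7=-2≡24 → y
q(16): 16−7=9 → j

diyj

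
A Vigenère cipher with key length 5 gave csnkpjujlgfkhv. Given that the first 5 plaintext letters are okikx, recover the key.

oifas

Subtract each crib letter from the matching ciphertext letter (mod 26):
c(2)−o(14)=-12≡14 → o
s(18)−k(10)=8 → i
n(13)−i(8)=5 → f
k(10)−k(10)=0 → a
p(15)−x(23)=-8≡18 → s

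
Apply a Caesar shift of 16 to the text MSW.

CIM

M(12): 12+16=28≡2 → C
S(18): 18+16=34≡8 → I
W(22): 22+16=38≡12 → M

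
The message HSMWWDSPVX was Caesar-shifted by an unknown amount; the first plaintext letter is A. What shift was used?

7

From the crib: H(7)−A(0)=7, so the shift is 7.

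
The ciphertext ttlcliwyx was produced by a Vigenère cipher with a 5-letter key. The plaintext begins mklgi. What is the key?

Subtract each crib letter from the matching ciphertext letter (mod 26):
t(19)−m(12)=7 → h
t(19)−k(10)=9 → j
l(11)−l(11)=0 → a
c(2)−g(6)=-4≡22 → w
l(11)−i(8)=3 → d

hjawd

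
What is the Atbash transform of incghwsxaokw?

rmxtsdhczlpd

i(8) → r(17)
n(13) → m(12)
c(2) → x(23)
g(6) → t(19)
h(7) → s(18)
w(22) → d(3)
s(18) → h(7)
x(23) → c(2)
a(0) → z(25)
o(14) → l(11)
k(10) → p(15)
w(22) → d(3)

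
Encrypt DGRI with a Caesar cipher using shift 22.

ZCNE

D(3): 3+22=25 → Z
G(6): 6+22=28≡2 → C
R(17): 17+22=39≡13 → N
I(8): 8+22=30≡4 → E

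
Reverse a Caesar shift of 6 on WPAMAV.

QJUGUP

W(22): 22−6=16 → Q
P(15): 15−6=9 → J
A(0): 0−6=-6≡20 → U
M(12): 12−6=6 → G
A(0): 0−6=-6≡20 → U
V(21): 21−6=15 → P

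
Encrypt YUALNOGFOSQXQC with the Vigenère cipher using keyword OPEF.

Repeat the key across the message: OPEFOPEFOPEFOP
Y(24)+O(14): 38≡12 → M
U(20)+P(15): 35≡9 → J
A(0)+E(4): 4 → E
L(11)+F(5): 16 → Q
N(13)+O(14): 27≡1 → B
O(14)+P(15): 29≡3 → D
G(6)+E(4): 10 → K
F(5)+F(5): 10 → K
O(14)+O(14): 28≡2 → C
S(18)+P(15): 33≡7 → H
Q(16)+E(4): 20 → U
X(23)+F(5): 28≡2 → C
Q(16)+O(14): 30≡4 → E
C(2)+P(15): 17 → R

MJEQBDKKCHUCER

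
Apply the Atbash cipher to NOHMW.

MLSND

N(13) → M(12)
O(14) → L(11)
H(7) → S(18)
M(12) → N(13)
W(22) → D(3)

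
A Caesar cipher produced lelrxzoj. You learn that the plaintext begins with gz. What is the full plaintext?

From the crib: l(11)−g(6)=5, so the shift is 5.
Subtract 5 from each ciphertext letter:
l(11): 11−5=6 → g
e(4): 4−5=-1≡25 → z
l(11): 11−5=6 → g
r(17): 17−5=12 → m
x(23): 23−5=18 → s
z(25): 25−5=20 → u
o(14): 14−5=9 → j
j(9): 9−5=4 → e

gzgmsuje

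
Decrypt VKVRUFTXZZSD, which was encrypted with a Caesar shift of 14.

V(21): 21−14=7 → H
K(10): 10−14=-4≡22 → W
V(21): 21−14=7 → H
R(17): 17−14=3 → D
U(20): 20−14=6 → G
F(5): 5−14=-9≡17 → R
T(19): 19−14=5 → F
X(23): 23−14=9 → J
Z(25): 25−14=11 → L
Z(25): 25−14=11 → L
S(18): 18−14=4 → E
D(3): 3−14=-11≡15 → P

HWHDGRFJLLEP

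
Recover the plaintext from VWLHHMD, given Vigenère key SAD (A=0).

Repeat the key across the ciphertext: SADSADS
V(21)−S(18): 3 → D
W(22)−A(0): 22 → W
L(11)−D(3): 8 → I
H(7)−S(18): -11≡15 → P
H(7)−A(0): 7 → H
M(12)−D(3): 9 → J
D(3)−S(18): -15≡11 → L

DWIPHJL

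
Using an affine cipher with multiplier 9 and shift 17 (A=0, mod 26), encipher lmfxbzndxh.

l(11): 9·11+17=116≡12 → m
m(12): 9·12+17=125≡21 → v
f(5): 9·5+17=62≡10 → k
x(23): 9·23+17=224≡16 → q
b(1): 9·1+17=26≡0 → a
z(25): 9·25+17=242≡8 → i
n(13): 9·13+17=134≡4 → e
d(3): 9·3+17=44≡18 → s
x(23): 9·23+17=224≡16 → q
h(7): 9·7+17=80≡2 → c

mvkqaiesqc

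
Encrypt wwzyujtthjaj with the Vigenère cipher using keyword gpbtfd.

Repeat the key across the message: gpbtfdgpbtfd
w(22)+g(6): 28≡2 → c
w(22)+p(15): 37≡11 → l
z(25)+b(1): 26≡0 → a
y(24)+t(19): 43≡17 → r
u(20)+f(5): 25 → z
j(9)+d(3): 12 → m
t(19)+g(6): 25 → z
t(19)+p(15): 34≡8 → i
h(7)+b(1): 8 → i
j(9)+t(19): 28≡2 → c
a(0)+f(5): 5 → f
j(9)+d(3): 12 → m

clarzmziicfm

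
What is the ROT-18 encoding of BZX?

TRP

B(1): 1+18=19 → T
Z(25): 25+18=43≡17 → R
X(23): 23+18=41≡15 → P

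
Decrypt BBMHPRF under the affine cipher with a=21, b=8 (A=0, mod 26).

RRUVJTL

The inverse of 21 mod 26 is 5, since 21·5=105≡1. Apply D(y)=5·(y−8) mod 26:
B(1): 5·(1−8)=-35≡17 → R
B(1): 5·(1−8)=-35≡17 → R
M(12): 5·(12−8)=20 → U
H(7): 5·(7−8)=-5≡21 → V
P(15): 5·(15−8)=35≡9 → J
R(17): 5·(17−8)=45≡19 → T
F(5): 5·(5−8)=-15≡11 → L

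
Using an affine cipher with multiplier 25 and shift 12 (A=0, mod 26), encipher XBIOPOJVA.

X(23): 25·23+12=587≡15 → P
B(1): 25·1+12=37≡11 → L
I(8): 25·8+12=212≡4 → E
O(14): 25·14+12=362≡24 → Y
P(15): 25·15+12=387≡23 → X
O(14): 25·14+12=362≡24 → Y
J(9): 25·9+12=237≡3 → D
V(21): 25·21+12=537≡17 → R
A(0): 25·0+12=12 → M

PLEYXYDRM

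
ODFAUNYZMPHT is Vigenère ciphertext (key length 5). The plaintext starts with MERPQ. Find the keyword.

CZOLE

Subtract each crib letter from the matching ciphertext letter (mod 26):
O(14)−M(12)=2 → C
D(3)−E(4)=-1≡25 → Z
F(5)−R(17)=-12≡14 → O
A(0)−P(15)=-15≡11 → L
U(20)−Q(16)=4 → E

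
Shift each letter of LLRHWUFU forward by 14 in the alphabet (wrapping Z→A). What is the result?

ZZFVKITI

L(11): 11+14=25 → Z
L(11): 11+14=25 → Z
R(17): 17+14=31≡5 → F
H(7): 7+14=21 → V
W(22): 22+14=36≡10 → K
U(20): 20+14=34≡8 → I
F(5): 5+14=19 → T
U(20): 20+14=34≡8 → I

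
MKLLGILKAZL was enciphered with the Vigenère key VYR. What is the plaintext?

Repeat the key across the ciphertext: VYRVYRVYRVY
M(12)−V(21): -9≡17 → R
K(10)−Y(24): -14≡12 → M
L(11)−R(17): -6≡20 → U
L(11)−V(21): -10≡16 → Q
G(6)−Y(24): -18≡8 → I
I(8)−R(17): -9≡17 → R
L(11)−V(21): -10≡16 → Q
K(10)−Y(24): -14≡12 → M
A(0)−R(17): -17≡9 → J
Z(25)−V(21): 4 → E
L(11)−Y(24): -13≡13 → N

RMUQIRQMJEN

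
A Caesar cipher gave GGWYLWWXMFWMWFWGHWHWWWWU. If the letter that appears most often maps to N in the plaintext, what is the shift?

The most frequent ciphertext letter is W (appears 11 times).
W is position 22; N is position 13.
Shift = 9.

9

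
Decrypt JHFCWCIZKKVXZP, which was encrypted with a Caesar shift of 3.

GECZTZFWHHSUWM

J(9): 9−3=6 → G
H(7): 7−3=4 → E
F(5): 5−3=2 → C
C(2): 2−3=-1≡25 → Z
W(22): 22−3=19 → T
C(2): 2−3=-1≡25 → Z
I(8): 8−3=5 → F
Z(25): 25−3=22 → W
K(10): 10−3=7 → H
K(10): 10−3=7 → H
V(21): 21−3=18 → S
X(23): 23−3=20 → U
Z(25): 25−3=22 → W
P(15): 15−3=12 → M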